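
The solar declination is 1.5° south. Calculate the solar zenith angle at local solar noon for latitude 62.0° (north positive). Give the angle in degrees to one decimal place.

At local solar noon the hour angle is zero, so the zenith angle is |φ − δ| = |62.0° − (-1.5°)| = 63.5°.

63.5°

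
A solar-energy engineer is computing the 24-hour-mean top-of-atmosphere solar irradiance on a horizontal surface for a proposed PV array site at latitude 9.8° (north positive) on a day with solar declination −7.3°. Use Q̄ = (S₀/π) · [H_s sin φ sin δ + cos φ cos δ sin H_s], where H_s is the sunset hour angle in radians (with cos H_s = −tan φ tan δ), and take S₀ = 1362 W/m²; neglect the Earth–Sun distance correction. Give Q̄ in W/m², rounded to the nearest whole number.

The sunset hour angle satisfies cos H_s = −tan φ tan δ = 0.0221, giving H_s = 88.73°. In radians, H_s = 1.5486.
H_s sin φ sin δ = 1.5486 × 0.1702 × -0.1271 = -0.0335.
cos φ cos δ sin H_s = 0.9854 × 0.9919 × 0.9998 = 0.9772.
Q̄ = (1362/π) × (-0.0335 + 0.9772) = 433.54 × 0.9437 = 409.13 W/m².

409 W/m²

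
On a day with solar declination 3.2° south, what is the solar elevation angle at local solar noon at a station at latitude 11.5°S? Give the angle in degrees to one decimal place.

81.7°

At local solar noon the hour angle is zero, so the elevation is 90° − |φ − δ| = 90° − |-11.5° − (-3.2°)| = 90° − 8.3° = 81.7°.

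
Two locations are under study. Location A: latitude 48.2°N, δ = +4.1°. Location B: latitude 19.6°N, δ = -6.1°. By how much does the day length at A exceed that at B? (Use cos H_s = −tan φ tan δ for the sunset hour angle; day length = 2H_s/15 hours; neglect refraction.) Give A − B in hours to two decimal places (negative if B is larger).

A: H_s = arccos(−tan 48.2° · tan 4.1°) = 94.60°, so 2H_s/15 = 12.6133 h.
B: H_s = arccos(−tan 19.6° · tan -6.1°) = 87.82°, so 2H_s/15 = 11.7093 h.
A − B = 12.6133 − 11.7093 = 0.9040 h.

+0.90 h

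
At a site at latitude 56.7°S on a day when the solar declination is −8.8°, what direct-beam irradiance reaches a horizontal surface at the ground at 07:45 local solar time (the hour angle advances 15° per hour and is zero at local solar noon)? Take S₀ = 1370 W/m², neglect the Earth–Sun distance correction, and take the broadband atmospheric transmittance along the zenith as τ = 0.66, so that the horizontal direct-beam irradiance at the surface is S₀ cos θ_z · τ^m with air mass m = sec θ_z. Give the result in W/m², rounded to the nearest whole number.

163 W/m²

Hour angle H = 15° × (7.75 − 12) = -63.75°.
With φ = -56.7°, δ = -8.8°, H = -63.75°: sin φ sin δ = 0.1279, cos φ cos δ cos H = 0.2400, so cos θ_z = 0.3679.
Air mass m = 1/cos θ_z = 1/0.3679 = 2.718; τ^m = 0.66^2.718 = 0.3232.
Surface direct beam = 1370 × 0.3679 × 0.3232 = 162.90 W/m².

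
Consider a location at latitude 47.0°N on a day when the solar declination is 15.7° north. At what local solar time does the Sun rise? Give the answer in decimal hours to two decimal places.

4.83 h

cos H_s = −tan(47.0°) · tan(15.7°) = -0.3014, so H_s = arccos(-0.3014) = 107.54°.
Sunrise is at 12 − H_s/15 = 12 − 7.169 = 4.831 h local solar time.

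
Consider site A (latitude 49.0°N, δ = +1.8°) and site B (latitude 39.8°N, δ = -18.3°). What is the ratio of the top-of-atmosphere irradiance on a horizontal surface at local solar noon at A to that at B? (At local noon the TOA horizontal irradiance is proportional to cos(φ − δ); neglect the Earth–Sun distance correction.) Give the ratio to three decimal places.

A: cos θ_z = cos(49.0° − (1.8°)) = 0.6794.
B: cos θ_z = cos(39.8° − (-18.3°)) = 0.5284.
Ratio A/B = 0.6794 / 0.5284 = 1.2858.

1.286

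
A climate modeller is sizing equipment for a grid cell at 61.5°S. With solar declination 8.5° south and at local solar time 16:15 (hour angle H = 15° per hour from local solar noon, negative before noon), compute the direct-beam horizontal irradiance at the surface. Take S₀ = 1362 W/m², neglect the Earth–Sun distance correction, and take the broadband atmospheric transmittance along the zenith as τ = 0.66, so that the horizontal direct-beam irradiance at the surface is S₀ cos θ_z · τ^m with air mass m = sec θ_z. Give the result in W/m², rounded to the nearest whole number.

Hour angle H = 15° × (16.25 − 12) = 63.75°.
With φ = -61.5°, δ = -8.5°, H = 63.75°: sin φ sin δ = 0.1299, cos φ cos δ cos H = 0.2087, so cos θ_z = 0.3386.
Air mass m = 1/cos θ_z = 1/0.3386 = 2.953; τ^m = 0.66^2.953 = 0.2932.
Surface direct beam = 1362 × 0.3386 × 0.2932 = 135.22 W/m².

135 W/m²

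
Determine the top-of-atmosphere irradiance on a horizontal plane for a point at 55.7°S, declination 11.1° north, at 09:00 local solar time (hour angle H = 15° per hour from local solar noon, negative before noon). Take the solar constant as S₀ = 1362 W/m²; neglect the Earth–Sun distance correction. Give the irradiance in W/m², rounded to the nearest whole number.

316 W/m²

Hour angle H = 15° × (9 − 12) = -45.00°.
cos θ_z = sin(-55.7°) sin(11.1°) + cos(-55.7°) cos(11.1°) cos(-45.00°) = -0.1590 + 0.3910 = 0.2320.
Top-of-atmosphere irradiance = S₀ cos θ_z = 1362 × 0.2320 = 315.98 W/m².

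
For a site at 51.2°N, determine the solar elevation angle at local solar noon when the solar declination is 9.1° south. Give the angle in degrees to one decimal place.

29.7°

At local solar noon the hour angle is zero, so the elevation is 90° − |φ − δ| = 90° − |51.2° − (-9.1°)| = 90° − 60.3° = 29.7°.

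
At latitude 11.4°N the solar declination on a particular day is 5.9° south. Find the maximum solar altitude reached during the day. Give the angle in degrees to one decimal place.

At local solar noon the hour angle is zero, so the elevation is 90° − |φ − δ| = 90° − |11.4° − (-5.9°)| = 90° − 17.3° = 72.7°.

72.7°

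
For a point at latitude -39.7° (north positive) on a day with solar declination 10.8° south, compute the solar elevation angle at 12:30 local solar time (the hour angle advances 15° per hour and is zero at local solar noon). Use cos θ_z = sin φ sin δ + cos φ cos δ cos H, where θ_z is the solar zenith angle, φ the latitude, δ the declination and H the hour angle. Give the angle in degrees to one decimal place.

60.3°

Hour angle H = 15° × (12.5 − 12) = 7.50°.
cos θ_z = sin φ sin δ + cos φ cos δ cos H = (-0.6388)(-0.1874) + (0.7694)(0.9823)(0.9914) = 0.8690.
θ_z = arccos(0.8690) = 29.66°, so the elevation is 90° − 29.66° = 60.34°.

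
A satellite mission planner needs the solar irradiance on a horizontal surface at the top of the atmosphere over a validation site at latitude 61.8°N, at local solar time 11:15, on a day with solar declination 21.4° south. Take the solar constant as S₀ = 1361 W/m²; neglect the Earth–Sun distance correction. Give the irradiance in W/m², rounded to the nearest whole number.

150 W/m²

Hour angle H = 15° × (11.25 − 12) = -11.25°.
cos θ_z = sin(61.8°) sin(-21.4°) + cos(61.8°) cos(-21.4°) cos(-11.25°) = -0.3216 + 0.4315 = 0.1099.
Top-of-atmosphere irradiance = S₀ cos θ_z = 1361 × 0.1099 = 149.57 W/m².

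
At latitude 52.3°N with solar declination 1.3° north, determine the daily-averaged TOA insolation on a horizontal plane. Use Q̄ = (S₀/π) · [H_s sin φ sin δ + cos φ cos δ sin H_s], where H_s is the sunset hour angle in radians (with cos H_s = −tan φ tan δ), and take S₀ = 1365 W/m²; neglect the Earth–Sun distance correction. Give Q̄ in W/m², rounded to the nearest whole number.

278 W/m²

−tan φ tan δ = −(1.2938)(0.0227) = -0.0294; H_s = arccos(-0.0294) = 91.68°. In radians, H_s = 1.6001.
H_s sin φ sin δ = 1.6001 × 0.7912 × 0.0227 = 0.0287.
cos φ cos δ sin H_s = 0.6115 × 0.9997 × 0.9996 = 0.6111.
Q̄ = (1365/π) × (0.0287 + 0.6111) = 434.49 × 0.6398 = 277.99 W/m².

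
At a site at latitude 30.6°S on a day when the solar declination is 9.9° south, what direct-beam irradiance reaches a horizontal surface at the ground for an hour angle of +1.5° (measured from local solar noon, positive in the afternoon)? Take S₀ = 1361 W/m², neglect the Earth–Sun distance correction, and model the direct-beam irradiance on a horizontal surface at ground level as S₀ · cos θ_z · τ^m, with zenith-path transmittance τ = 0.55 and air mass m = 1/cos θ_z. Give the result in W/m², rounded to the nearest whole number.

cos θ_z = sin(-30.6°) sin(-9.9°) + cos(-30.6°) cos(-9.9°) cos(1.50°) = 0.0875 + 0.8476 = 0.9351.
Air mass m = 1/cos θ_z = 1/0.9351 = 1.069; τ^m = 0.55^1.069 = 0.5278.
Surface direct beam = 1361 × 0.9351 × 0.5278 = 671.72 W/m².

672 W/m²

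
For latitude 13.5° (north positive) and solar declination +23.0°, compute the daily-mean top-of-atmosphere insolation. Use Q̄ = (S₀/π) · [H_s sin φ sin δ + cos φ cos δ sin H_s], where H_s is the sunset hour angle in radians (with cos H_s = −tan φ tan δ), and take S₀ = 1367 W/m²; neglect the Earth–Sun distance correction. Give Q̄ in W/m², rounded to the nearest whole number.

−tan φ tan δ = −(0.2401)(0.4245) = -0.1019; H_s = arccos(-0.1019) = 95.85°. In radians, H_s = 1.6729.
H_s sin φ sin δ = 1.6729 × 0.2334 × 0.3907 = 0.1526.
cos φ cos δ sin H_s = 0.9724 × 0.9205 × 0.9948 = 0.8904.
Q̄ = (1367/π) × (0.1526 + 0.8904) = 435.13 × 1.0430 = 453.84 W/m².

454 W/m²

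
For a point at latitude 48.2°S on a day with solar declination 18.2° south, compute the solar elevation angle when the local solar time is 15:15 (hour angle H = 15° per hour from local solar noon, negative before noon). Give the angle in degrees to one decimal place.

40.6°

Hour angle H = 15° × (15.25 − 12) = 48.75°.
cos θ_z = sin φ sin δ + cos φ cos δ cos H = (-0.7455)(-0.3123) + (0.6665)(0.9500)(0.6593) = 0.6503.
θ_z = arccos(0.6503) = 49.44°, so the elevation is 90° − 49.44° = 40.56°.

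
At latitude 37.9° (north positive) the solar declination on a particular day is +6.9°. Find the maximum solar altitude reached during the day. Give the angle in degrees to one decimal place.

At local solar noon the hour angle is zero, so the elevation is 90° − |φ − δ| = 90° − |37.9° − (6.9°)| = 90° − 31.0° = 59.0°.

59.0°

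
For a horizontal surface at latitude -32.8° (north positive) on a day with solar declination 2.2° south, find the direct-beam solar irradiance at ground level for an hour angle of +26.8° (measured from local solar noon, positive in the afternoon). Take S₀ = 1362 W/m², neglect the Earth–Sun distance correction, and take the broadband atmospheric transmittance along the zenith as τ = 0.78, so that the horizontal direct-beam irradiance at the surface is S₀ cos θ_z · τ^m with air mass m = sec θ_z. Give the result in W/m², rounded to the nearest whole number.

760 W/m²

cos θ_z = sin φ sin δ + cos φ cos δ cos H = (-0.5417)(-0.0384) + (0.8406)(0.9993)(0.8926) = 0.7706.
Air mass m = 1/cos θ_z = 1/0.7706 = 1.298; τ^m = 0.78^1.298 = 0.7243.
Surface direct beam = 1362 × 0.7706 × 0.7243 = 760.19 W/m².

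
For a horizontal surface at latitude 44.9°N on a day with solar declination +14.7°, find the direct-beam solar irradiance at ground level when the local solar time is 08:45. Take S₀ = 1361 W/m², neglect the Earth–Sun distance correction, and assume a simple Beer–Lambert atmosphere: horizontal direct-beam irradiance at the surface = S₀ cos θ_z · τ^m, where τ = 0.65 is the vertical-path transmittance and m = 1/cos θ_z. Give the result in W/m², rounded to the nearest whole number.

434 W/m²

Hour angle H = 15° × (8.75 − 12) = -48.75°.
cos θ_z = sin φ sin δ + cos φ cos δ cos H = (0.7059)(0.2538) + (0.7083)(0.9673)(0.6593) = 0.6309.
Air mass m = 1/cos θ_z = 1/0.6309 = 1.585; τ^m = 0.65^1.585 = 0.5052.
Surface direct beam = 1361 × 0.6309 × 0.5052 = 433.79 W/m².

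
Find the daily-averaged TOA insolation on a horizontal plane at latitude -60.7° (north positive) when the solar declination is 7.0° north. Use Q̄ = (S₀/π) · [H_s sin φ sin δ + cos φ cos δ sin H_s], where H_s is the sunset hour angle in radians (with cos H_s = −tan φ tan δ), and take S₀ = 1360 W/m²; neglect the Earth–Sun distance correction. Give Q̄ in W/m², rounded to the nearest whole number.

cos H_s = −tan(-60.7°) · tan(7.0°) = 0.2188, so H_s = arccos(0.2188) = 77.36°. In radians, H_s = 1.3502.
H_s sin φ sin δ = 1.3502 × -0.8721 × 0.1219 = -0.1435.
cos φ cos δ sin H_s = 0.4894 × 0.9925 × 0.9758 = 0.4740.
Q̄ = (1360/π) × (-0.1435 + 0.4740) = 432.90 × 0.3305 = 143.07 W/m².

143 W/m²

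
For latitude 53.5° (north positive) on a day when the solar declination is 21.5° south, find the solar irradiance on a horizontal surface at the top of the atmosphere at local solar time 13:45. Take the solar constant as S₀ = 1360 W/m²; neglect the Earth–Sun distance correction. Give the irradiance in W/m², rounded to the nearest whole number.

Hour angle H = 15° × (13.75 − 12) = 26.25°.
cos θ_z = sin φ sin δ + cos φ cos δ cos H = (0.8039)(-0.3665) + (0.5948)(0.9304)(0.8969) = 0.2017.
Top-of-atmosphere irradiance = S₀ cos θ_z = 1360 × 0.2017 = 274.31 W/m².

274 W/m²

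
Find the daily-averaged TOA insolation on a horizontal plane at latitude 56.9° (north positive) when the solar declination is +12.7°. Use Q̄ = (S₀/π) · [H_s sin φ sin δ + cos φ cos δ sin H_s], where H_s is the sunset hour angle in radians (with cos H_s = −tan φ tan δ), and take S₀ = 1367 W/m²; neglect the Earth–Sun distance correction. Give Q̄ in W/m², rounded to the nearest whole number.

372 W/m²

cos H_s = −tan(56.9°) · tan(12.7°) = -0.3457, so H_s = arccos(-0.3457) = 110.22°. In radians, H_s = 1.9237.
H_s sin φ sin δ = 1.9237 × 0.8377 × 0.2198 = 0.3542.
cos φ cos δ sin H_s = 0.5461 × 0.9755 × 0.9384 = 0.4999.
Q̄ = (1367/π) × (0.3542 + 0.4999) = 435.13 × 0.8541 = 371.64 W/m².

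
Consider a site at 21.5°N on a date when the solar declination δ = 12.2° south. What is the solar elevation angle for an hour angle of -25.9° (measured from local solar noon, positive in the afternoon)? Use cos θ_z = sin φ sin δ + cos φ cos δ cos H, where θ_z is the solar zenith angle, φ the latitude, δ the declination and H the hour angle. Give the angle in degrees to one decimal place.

47.8°

cos θ_z = sin φ sin δ + cos φ cos δ cos H = (0.3665)(-0.2113) + (0.9304)(0.9774)(0.8996) = 0.7406.
θ_z = arccos(0.7406) = 42.22°, so the elevation is 90° − 42.22° = 47.78°.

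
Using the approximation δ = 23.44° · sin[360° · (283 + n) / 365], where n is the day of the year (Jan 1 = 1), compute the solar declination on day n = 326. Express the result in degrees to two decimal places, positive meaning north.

360 × (283 + 326) / 365 = 600.658°; sin(600.658°) = -0.8717.
δ = 23.44 × -0.8717 = -20.433° ≈ -20.43°.

-20.43°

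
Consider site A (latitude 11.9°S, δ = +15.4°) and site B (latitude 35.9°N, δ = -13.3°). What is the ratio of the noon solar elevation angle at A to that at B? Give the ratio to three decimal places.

1.537

A: 90° − |-11.9 − (15.4)| = 62.70°.
B: 90° − |35.9 − (-13.3)| = 40.80°.
Ratio A/B = 62.7000 / 40.8000 = 1.5368.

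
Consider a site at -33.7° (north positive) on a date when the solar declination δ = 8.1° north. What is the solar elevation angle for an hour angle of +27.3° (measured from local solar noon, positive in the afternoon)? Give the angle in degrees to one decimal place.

40.8°

cos θ_z = sin φ sin δ + cos φ cos δ cos H = (-0.5548)(0.1409) + (0.8320)(0.9900)(0.8886) = 0.6538.
θ_z = arccos(0.6538) = 49.17°, so the elevation is 90° − 49.17° = 40.83°.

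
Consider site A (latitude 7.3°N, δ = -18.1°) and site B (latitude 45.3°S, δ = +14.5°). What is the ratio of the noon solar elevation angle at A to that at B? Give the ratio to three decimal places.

A: 90° − |7.3 − (-18.1)| = 64.60°.
B: 90° − |-45.3 − (14.5)| = 30.20°.
Ratio A/B = 64.6000 / 30.2000 = 2.1391.

2.139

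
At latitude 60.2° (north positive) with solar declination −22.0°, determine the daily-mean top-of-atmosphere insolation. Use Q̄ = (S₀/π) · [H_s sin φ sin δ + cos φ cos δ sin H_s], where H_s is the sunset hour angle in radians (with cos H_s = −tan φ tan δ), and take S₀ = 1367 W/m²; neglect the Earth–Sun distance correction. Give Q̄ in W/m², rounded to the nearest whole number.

31 W/m²

cos H_s = −tan(60.2°) · tan(-22.0°) = 0.7055, so H_s = arccos(0.7055) = 45.13°. In radians, H_s = 0.7877.
H_s sin φ sin δ = 0.7877 × 0.8678 × -0.3746 = -0.2561.
cos φ cos δ sin H_s = 0.4970 × 0.9272 × 0.7087 = 0.3266.
Q̄ = (1367/π) × (-0.2561 + 0.3266) = 435.13 × 0.0705 = 30.68 W/m².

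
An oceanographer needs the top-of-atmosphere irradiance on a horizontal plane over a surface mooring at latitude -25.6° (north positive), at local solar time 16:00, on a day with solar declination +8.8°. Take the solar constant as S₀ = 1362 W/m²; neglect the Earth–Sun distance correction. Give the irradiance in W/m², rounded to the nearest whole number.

517 W/m²

Hour angle H = 15° × (16 − 12) = 60.00°.
With φ = -25.6°, δ = 8.8°, H = 60.00°: sin φ sin δ = -0.0661, cos φ cos δ cos H = 0.4456, so cos θ_z = 0.3795.
Top-of-atmosphere irradiance = S₀ cos θ_z = 1362 × 0.3795 = 516.88 W/m².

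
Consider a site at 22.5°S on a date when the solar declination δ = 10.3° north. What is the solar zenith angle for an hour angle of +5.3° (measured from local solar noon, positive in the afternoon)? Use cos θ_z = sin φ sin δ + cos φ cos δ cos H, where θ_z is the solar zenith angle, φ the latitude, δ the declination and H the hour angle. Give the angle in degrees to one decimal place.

cos θ_z = sin φ sin δ + cos φ cos δ cos H = (-0.3827)(0.1788) + (0.9239)(0.9839)(0.9957) = 0.8367.
θ_z = arccos(0.8367) = 33.21°.

33.2°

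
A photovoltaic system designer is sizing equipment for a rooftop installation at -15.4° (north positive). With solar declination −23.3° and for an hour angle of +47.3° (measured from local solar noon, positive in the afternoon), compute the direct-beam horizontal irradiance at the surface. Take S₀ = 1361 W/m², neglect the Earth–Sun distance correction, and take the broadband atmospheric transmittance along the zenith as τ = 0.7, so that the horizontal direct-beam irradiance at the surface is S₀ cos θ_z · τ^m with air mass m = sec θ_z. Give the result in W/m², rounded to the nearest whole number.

579 W/m²

With φ = -15.4°, δ = -23.3°, H = 47.30°: sin φ sin δ = 0.1050, cos φ cos δ cos H = 0.6005, so cos θ_z = 0.7055.
Air mass m = 1/cos θ_z = 1/0.7055 = 1.417; τ^m = 0.7^1.417 = 0.6033.
Surface direct beam = 1361 × 0.7055 × 0.6033 = 579.28 W/m².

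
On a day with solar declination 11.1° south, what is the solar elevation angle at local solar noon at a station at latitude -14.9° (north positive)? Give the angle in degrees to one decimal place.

86.2°

At local solar noon the hour angle is zero, so the elevation is 90° − |φ − δ| = 90° − |-14.9° − (-11.1°)| = 90° − 3.8° = 86.2°.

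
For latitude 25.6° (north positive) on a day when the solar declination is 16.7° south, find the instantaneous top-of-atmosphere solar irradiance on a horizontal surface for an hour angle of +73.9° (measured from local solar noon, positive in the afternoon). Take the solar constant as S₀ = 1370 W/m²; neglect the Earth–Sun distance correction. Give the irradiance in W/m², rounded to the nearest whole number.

With φ = 25.6°, δ = -16.7°, H = 73.90°: sin φ sin δ = -0.1242, cos φ cos δ cos H = 0.2395, so cos θ_z = 0.1153.
Top-of-atmosphere irradiance = S₀ cos θ_z = 1370 × 0.1153 = 157.96 W/m².

158 W/m²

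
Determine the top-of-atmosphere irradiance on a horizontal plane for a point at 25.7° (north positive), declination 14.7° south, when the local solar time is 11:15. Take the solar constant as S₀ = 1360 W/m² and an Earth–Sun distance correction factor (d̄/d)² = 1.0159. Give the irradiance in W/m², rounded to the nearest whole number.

Hour angle H = 15° × (11.25 − 12) = -11.25°.
cos θ_z = sin(25.7°) sin(-14.7°) + cos(25.7°) cos(-14.7°) cos(-11.25°) = -0.1100 + 0.8548 = 0.7448.
Top-of-atmosphere irradiance = S₀ (d̄/d)² cos θ_z = 1360 × 1.0159 × 0.7448 = 1029.03 W/m².

1029 W/m²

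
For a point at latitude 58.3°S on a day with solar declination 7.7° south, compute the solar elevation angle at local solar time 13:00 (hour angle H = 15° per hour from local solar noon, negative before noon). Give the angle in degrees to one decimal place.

38.1°

Hour angle H = 15° × (13 − 12) = 15.00°.
cos θ_z = sin(-58.3°) sin(-7.7°) + cos(-58.3°) cos(-7.7°) cos(15.00°) = 0.1140 + 0.5030 = 0.6170.
θ_z = arccos(0.6170) = 51.90°, so the elevation is 90° − 51.90° = 38.10°.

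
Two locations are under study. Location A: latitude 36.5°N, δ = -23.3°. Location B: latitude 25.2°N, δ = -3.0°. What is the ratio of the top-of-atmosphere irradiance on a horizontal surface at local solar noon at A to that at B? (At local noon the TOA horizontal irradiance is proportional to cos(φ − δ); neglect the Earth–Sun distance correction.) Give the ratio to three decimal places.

0.571

A: cos θ_z = cos(36.5° − (-23.3°)) = 0.5030.
B: cos θ_z = cos(25.2° − (-3.0°)) = 0.8813.
Ratio A/B = 0.5030 / 0.8813 = 0.5707.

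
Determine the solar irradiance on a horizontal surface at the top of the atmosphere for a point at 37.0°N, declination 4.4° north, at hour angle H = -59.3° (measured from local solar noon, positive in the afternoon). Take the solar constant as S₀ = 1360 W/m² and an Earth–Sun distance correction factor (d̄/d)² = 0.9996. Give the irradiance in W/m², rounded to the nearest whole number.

cos θ_z = sin φ sin δ + cos φ cos δ cos H = (0.6018)(0.0767) + (0.7986)(0.9971)(0.5105) = 0.4527.
Top-of-atmosphere irradiance = S₀ (d̄/d)² cos θ_z = 1360 × 0.9996 × 0.4527 = 615.43 W/m².

615 W/m²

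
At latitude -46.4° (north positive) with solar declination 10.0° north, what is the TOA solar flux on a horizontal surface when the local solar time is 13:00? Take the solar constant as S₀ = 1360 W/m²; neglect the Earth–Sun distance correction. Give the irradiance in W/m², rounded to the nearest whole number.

721 W/m²

Hour angle H = 15° × (13 − 12) = 15.00°.
With φ = -46.4°, δ = 10.0°, H = 15.00°: sin φ sin δ = -0.1258, cos φ cos δ cos H = 0.6560, so cos θ_z = 0.5302.
Top-of-atmosphere irradiance = S₀ cos θ_z = 1360 × 0.5302 = 721.07 W/m².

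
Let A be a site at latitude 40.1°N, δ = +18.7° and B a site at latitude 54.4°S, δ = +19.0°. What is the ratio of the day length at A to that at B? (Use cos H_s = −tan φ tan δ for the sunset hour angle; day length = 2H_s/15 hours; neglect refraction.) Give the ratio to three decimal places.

A: H_s = arccos(−tan 40.1° · tan 18.7°) = 106.56°, so 2H_s/15 = 14.2080 h.
B: H_s = arccos(−tan -54.4° · tan 19.0°) = 61.25°, so 2H_s/15 = 8.1667 h.
Ratio A/B = 14.2080 / 8.1667 = 1.7397.

1.740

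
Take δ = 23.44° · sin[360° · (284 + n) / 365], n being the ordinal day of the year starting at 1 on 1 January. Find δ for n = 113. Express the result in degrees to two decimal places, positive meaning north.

+12.27°

360 × (284 + 113) / 365 = 391.562°; sin(391.562°) = 0.5234.
δ = 23.44 × 0.5234 = 12.268° ≈ +12.27°.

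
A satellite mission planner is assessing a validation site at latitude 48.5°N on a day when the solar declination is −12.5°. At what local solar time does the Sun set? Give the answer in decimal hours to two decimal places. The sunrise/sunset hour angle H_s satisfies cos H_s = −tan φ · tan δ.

cos H_s = −tan(48.5°) · tan(-12.5°) = 0.2506, so H_s = arccos(0.2506) = 75.49°.
Sunset is at 12 + H_s/15 = 12 + 5.033 = 17.033 h local solar time.

17.03 h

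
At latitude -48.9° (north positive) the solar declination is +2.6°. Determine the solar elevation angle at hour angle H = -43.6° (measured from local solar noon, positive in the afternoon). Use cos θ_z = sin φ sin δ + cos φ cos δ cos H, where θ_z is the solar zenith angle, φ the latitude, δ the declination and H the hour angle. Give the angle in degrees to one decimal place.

With φ = -48.9°, δ = 2.6°, H = -43.60°: sin φ sin δ = -0.0342, cos φ cos δ cos H = 0.4756, so cos θ_z = 0.4414.
θ_z = arccos(0.4414) = 63.81°, so the elevation is 90° − 63.81° = 26.19°.

26.2°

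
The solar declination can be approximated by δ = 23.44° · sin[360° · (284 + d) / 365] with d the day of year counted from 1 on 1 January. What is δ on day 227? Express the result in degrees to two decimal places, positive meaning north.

+13.78°

360 × (284 + 227) / 365 = 504.000°; sin(504.000°) = 0.5878.
δ = 23.44 × 0.5878 = 13.778° ≈ +13.78°.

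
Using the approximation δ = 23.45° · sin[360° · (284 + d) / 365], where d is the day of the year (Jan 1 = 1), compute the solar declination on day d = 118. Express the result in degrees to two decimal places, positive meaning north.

+13.95°

360 × (284 + 118) / 365 = 396.493°; sin(396.493°) = 0.5947.
δ = 23.45 × 0.5947 = 13.946° ≈ +13.95°.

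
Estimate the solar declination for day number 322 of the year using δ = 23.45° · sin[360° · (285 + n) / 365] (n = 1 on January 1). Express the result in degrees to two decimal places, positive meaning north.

360 × (285 + 322) / 365 = 598.685°; sin(598.685°) = -0.8543.
δ = 23.45 × -0.8543 = -20.033° ≈ -20.03°.

-20.03°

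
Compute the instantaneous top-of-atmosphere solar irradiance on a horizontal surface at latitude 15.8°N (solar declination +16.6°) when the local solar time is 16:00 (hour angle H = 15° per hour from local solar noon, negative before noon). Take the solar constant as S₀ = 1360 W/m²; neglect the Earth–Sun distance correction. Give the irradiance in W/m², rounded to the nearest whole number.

733 W/m²

Hour angle H = 15° × (16 − 12) = 60.00°.
With φ = 15.8°, δ = 16.6°, H = 60.00°: sin φ sin δ = 0.0778, cos φ cos δ cos H = 0.4611, so cos θ_z = 0.5389.
Top-of-atmosphere irradiance = S₀ cos θ_z = 1360 × 0.5389 = 732.90 W/m².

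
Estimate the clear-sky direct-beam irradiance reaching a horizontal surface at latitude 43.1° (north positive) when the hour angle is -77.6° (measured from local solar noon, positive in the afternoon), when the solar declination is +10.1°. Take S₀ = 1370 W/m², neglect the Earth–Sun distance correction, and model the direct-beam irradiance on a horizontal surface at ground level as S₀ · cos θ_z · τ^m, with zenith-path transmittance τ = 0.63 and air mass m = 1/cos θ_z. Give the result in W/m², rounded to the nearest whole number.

70 W/m²

cos θ_z = sin φ sin δ + cos φ cos δ cos H = (0.6833)(0.1754) + (0.7302)(0.9845)(0.2147) = 0.2742.
Air mass m = 1/cos θ_z = 1/0.2742 = 3.647; τ^m = 0.63^3.647 = 0.1854.
Surface direct beam = 1370 × 0.2742 × 0.1854 = 69.65 W/m².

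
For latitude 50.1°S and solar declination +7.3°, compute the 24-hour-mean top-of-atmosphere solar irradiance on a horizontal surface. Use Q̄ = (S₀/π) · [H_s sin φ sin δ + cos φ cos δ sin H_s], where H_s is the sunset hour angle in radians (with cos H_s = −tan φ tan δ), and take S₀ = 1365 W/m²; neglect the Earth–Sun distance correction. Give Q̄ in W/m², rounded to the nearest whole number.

−tan φ tan δ = −(-1.1960)(0.1281) = 0.1532; H_s = arccos(0.1532) = 81.19°. In radians, H_s = 1.4170.
H_s sin φ sin δ = 1.4170 × -0.7672 × 0.1271 = -0.1382.
cos φ cos δ sin H_s = 0.6414 × 0.9919 × 0.9882 = 0.6287.
Q̄ = (1365/π) × (-0.1382 + 0.6287) = 434.49 × 0.4905 = 213.12 W/m².

213 W/m²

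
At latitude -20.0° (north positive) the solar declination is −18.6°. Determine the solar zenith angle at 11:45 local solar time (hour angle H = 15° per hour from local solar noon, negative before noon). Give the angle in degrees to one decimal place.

3.8°

Hour angle H = 15° × (11.75 − 12) = -3.75°.
cos θ_z = sin(-20.0°) sin(-18.6°) + cos(-20.0°) cos(-18.6°) cos(-3.75°) = 0.1091 + 0.8887 = 0.9978.
θ_z = arccos(0.9978) = 3.80°.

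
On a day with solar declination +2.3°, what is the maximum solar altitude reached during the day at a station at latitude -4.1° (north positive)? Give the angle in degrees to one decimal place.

83.6°

At local solar noon the hour angle is zero, so the elevation is 90° − |φ − δ| = 90° − |-4.1° − (2.3°)| = 90° − 6.4° = 83.6°.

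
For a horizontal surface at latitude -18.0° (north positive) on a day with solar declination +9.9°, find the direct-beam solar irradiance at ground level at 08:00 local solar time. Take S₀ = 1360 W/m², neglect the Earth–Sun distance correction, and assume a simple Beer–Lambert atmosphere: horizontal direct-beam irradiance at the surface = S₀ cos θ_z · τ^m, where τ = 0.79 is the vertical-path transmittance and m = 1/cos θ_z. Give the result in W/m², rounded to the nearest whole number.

Hour angle H = 15° × (8 − 12) = -60.00°.
With φ = -18.0°, δ = 9.9°, H = -60.00°: sin φ sin δ = -0.0531, cos φ cos δ cos H = 0.4684, so cos θ_z = 0.4153.
Air mass m = 1/cos θ_z = 1/0.4153 = 2.408; τ^m = 0.79^2.408 = 0.5669.
Surface direct beam = 1360 × 0.4153 × 0.5669 = 320.19 W/m².

320 W/m²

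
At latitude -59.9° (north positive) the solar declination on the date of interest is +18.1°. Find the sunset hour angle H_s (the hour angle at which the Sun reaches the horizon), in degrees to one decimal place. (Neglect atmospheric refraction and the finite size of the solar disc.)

55.7°

cos H_s = −tan(-59.9°) · tan(18.1°) = 0.5638, so H_s = arccos(0.5638) = 55.68°.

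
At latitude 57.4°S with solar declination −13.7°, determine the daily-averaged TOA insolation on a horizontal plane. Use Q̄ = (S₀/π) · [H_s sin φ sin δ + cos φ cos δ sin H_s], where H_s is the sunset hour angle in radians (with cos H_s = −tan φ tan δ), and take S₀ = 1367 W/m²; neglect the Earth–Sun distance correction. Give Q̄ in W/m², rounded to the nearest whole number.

381 W/m²

The sunset hour angle satisfies cos H_s = −tan φ tan δ = -0.3812, giving H_s = 112.41°. In radians, H_s = 1.9619.
H_s sin φ sin δ = 1.9619 × -0.8425 × -0.2368 = 0.3914.
cos φ cos δ sin H_s = 0.5388 × 0.9715 × 0.9245 = 0.4839.
Q̄ = (1367/π) × (0.3914 + 0.4839) = 435.13 × 0.8753 = 380.87 W/m².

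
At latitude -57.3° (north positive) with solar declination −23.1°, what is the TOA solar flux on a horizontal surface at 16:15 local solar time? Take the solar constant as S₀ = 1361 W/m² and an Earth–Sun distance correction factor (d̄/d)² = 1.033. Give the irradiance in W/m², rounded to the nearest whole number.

Hour angle H = 15° × (16.25 − 12) = 63.75°.
cos θ_z = sin φ sin δ + cos φ cos δ cos H = (-0.8415)(-0.3923) + (0.5402)(0.9198)(0.4423) = 0.5499.
Top-of-atmosphere irradiance = S₀ (d̄/d)² cos θ_z = 1361 × 1.033 × 0.5499 = 773.11 W/m².

773 W/m²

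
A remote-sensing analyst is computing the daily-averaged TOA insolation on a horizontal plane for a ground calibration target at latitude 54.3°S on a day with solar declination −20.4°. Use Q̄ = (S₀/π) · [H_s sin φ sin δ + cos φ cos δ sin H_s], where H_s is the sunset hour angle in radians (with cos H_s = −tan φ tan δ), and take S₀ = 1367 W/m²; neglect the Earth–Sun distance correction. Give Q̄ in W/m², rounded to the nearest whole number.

464 W/m²

The sunset hour angle satisfies cos H_s = −tan φ tan δ = -0.5175, giving H_s = 121.16°. In radians, H_s = 2.1146.
H_s sin φ sin δ = 2.1146 × -0.8121 × -0.3486 = 0.5986.
cos φ cos δ sin H_s = 0.5835 × 0.9373 × 0.8557 = 0.4680.
Q̄ = (1367/π) × (0.5986 + 0.4680) = 435.13 × 1.0666 = 464.11 W/m².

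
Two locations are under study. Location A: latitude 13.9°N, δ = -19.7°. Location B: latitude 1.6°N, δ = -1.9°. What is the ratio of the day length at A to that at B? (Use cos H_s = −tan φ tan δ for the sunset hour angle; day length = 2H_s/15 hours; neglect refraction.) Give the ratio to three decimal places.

0.944

A: H_s = arccos(−tan 13.9° · tan -19.7°) = 84.92°, so 2H_s/15 = 11.3227 h.
B: H_s = arccos(−tan 1.6° · tan -1.9°) = 89.95°, so 2H_s/15 = 11.9933 h.
Ratio A/B = 11.3227 / 11.9933 = 0.9441.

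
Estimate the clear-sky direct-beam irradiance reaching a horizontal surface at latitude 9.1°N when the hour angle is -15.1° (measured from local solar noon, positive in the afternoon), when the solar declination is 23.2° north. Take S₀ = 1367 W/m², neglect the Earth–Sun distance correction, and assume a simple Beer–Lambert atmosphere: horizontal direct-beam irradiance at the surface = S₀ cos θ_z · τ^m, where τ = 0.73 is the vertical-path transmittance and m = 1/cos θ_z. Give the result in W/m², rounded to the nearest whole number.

cos θ_z = sin(9.1°) sin(23.2°) + cos(9.1°) cos(23.2°) cos(-15.10°) = 0.0623 + 0.8762 = 0.9385.
Air mass m = 1/cos θ_z = 1/0.9385 = 1.066; τ^m = 0.73^1.066 = 0.7150.
Surface direct beam = 1367 × 0.9385 × 0.7150 = 917.29 W/m².

917 W/m²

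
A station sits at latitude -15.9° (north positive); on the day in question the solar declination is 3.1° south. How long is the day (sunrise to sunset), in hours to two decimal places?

12.12 hours

−tan φ tan δ = −(-0.2849)(-0.0542) = -0.0154; H_s = arccos(-0.0154) = 90.88°.
Day length = 2 H_s / 15° h⁻¹ = 181.76° / 15 = 12.117 h.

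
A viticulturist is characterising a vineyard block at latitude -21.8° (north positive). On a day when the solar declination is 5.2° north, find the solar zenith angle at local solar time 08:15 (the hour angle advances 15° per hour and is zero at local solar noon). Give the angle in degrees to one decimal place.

61.3°

Hour angle H = 15° × (8.25 − 12) = -56.25°.
cos θ_z = sin φ sin δ + cos φ cos δ cos H = (-0.3714)(0.0906) + (0.9285)(0.9959)(0.5556) = 0.4801.
θ_z = arccos(0.4801) = 61.31°.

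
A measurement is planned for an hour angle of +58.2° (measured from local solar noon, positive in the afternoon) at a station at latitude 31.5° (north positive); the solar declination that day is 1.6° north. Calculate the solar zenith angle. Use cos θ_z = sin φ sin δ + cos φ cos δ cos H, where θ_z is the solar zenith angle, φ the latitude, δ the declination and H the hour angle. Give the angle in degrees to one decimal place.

cos θ_z = sin φ sin δ + cos φ cos δ cos H = (0.5225)(0.0279) + (0.8526)(0.9996)(0.5270) = 0.4637.
θ_z = arccos(0.4637) = 62.37°.

62.4°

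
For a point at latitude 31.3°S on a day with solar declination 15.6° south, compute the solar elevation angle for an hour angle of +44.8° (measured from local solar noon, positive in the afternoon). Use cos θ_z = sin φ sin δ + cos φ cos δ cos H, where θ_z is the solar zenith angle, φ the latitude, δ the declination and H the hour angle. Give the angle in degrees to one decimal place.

46.4°

With φ = -31.3°, δ = -15.6°, H = 44.80°: sin φ sin δ = 0.1397, cos φ cos δ cos H = 0.5840, so cos θ_z = 0.7237.
θ_z = arccos(0.7237) = 43.64°, so the elevation is 90° − 43.64° = 46.36°.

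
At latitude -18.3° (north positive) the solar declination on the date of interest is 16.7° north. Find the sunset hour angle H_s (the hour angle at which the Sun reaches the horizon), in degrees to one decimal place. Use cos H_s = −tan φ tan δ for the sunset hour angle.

cos H_s = −tan(-18.3°) · tan(16.7°) = 0.0992, so H_s = arccos(0.0992) = 84.31°.

84.3°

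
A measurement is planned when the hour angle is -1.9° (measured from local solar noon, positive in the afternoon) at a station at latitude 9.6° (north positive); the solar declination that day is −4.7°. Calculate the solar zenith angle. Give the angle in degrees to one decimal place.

14.4°

cos θ_z = sin(9.6°) sin(-4.7°) + cos(9.6°) cos(-4.7°) cos(-1.90°) = -0.0137 + 0.9821 = 0.9684.
θ_z = arccos(0.9684) = 14.44°.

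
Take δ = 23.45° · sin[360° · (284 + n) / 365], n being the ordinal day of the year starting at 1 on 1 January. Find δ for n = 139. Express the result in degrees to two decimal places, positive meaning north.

+19.71°

360 × (284 + 139) / 365 = 417.205°; sin(417.205°) = 0.8406.
δ = 23.45 × 0.8406 = 19.712° ≈ +19.71°.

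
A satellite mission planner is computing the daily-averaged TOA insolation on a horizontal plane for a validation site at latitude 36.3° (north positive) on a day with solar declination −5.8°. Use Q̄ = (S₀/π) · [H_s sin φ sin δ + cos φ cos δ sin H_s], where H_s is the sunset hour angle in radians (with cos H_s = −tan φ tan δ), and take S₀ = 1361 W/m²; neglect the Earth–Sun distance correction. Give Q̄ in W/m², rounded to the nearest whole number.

−tan φ tan δ = −(0.7346)(-0.1016) = 0.0746; H_s = arccos(0.0746) = 85.72°. In radians, H_s = 1.4961.
H_s sin φ sin δ = 1.4961 × 0.5920 × -0.1011 = -0.0895.
cos φ cos δ sin H_s = 0.8059 × 0.9949 × 0.9972 = 0.7995.
Q̄ = (1361/π) × (-0.0895 + 0.7995) = 433.22 × 0.7100 = 307.59 W/m².

308 W/m²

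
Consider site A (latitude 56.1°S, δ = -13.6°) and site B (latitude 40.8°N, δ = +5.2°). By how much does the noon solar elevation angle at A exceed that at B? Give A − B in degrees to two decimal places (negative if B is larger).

-6.90°

A: 90° − |-56.1 − (-13.6)| = 47.50°.
B: 90° − |40.8 − (5.2)| = 54.40°.
A − B = 47.50 − 54.40 = -6.90°.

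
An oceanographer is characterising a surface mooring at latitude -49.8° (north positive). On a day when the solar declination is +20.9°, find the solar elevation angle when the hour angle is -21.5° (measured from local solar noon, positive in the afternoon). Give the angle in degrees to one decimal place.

With φ = -49.8°, δ = 20.9°, H = -21.50°: sin φ sin δ = -0.2725, cos φ cos δ cos H = 0.5610, so cos θ_z = 0.2885.
θ_z = arccos(0.2885) = 73.23°, so the elevation is 90° − 73.23° = 16.77°.

16.8°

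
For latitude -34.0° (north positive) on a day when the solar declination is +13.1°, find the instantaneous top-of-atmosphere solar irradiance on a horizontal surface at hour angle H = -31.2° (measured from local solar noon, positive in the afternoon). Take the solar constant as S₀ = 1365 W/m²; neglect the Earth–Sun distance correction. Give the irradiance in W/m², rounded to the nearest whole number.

770 W/m²

cos θ_z = sin(-34.0°) sin(13.1°) + cos(-34.0°) cos(13.1°) cos(-31.20°) = -0.1267 + 0.6907 = 0.5640.
Top-of-atmosphere irradiance = S₀ cos θ_z = 1365 × 0.5640 = 769.86 W/m².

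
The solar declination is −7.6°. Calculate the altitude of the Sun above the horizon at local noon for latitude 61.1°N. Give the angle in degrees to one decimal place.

21.3°

At local solar noon the hour angle is zero, so the elevation is 90° − |φ − δ| = 90° − |61.1° − (-7.6°)| = 90° − 68.7° = 21.3°.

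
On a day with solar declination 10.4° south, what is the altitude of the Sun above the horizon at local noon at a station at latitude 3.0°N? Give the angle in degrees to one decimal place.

76.6°

At local solar noon the hour angle is zero, so the elevation is 90° − |φ − δ| = 90° − |3.0° − (-10.4°)| = 90° − 13.4° = 76.6°.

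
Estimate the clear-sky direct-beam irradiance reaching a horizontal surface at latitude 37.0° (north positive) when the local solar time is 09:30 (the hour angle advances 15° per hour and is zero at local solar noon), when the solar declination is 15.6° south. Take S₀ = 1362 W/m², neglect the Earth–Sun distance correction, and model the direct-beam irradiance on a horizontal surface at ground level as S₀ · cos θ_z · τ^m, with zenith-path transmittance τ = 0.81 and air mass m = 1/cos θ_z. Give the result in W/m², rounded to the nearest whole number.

Hour angle H = 15° × (9.5 − 12) = -37.50°.
With φ = 37.0°, δ = -15.6°, H = -37.50°: sin φ sin δ = -0.1618, cos φ cos δ cos H = 0.6103, so cos θ_z = 0.4485.
Air mass m = 1/cos θ_z = 1/0.4485 = 2.230; τ^m = 0.81^2.230 = 0.6251.
Surface direct beam = 1362 × 0.4485 × 0.6251 = 381.85 W/m².

382 W/m²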